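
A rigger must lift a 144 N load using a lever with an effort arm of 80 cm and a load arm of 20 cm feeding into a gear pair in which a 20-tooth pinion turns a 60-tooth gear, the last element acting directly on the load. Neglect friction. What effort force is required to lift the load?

Lever MA = effort arm / load arm = 80/20 = 4.
Gear pair MA = 60/20 = 3.
Combined ideal MA = 4 × 3 = 12.
Effort = load / MA = 144 / 12 = 12 N.

12 N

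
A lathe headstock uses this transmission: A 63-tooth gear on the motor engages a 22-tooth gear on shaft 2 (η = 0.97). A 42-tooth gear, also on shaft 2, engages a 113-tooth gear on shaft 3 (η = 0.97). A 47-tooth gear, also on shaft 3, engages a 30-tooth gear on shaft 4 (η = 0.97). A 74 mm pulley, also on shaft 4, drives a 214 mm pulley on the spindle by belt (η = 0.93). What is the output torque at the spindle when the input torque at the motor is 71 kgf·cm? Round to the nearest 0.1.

gear mesh 22/63 = 0.34921 → τ = 71·0.34921·0.97 = 24.05 kgf·cm
gear mesh 113/42 = 2.6905 → τ = 24.05·2.6905·0.97 = 62.764 kgf·cm
gear mesh 30/47 = 0.6383 → τ = 62.764·0.6383·0.97 = 38.86 kgf·cm
belt 214/74 = 2.8919 → τ = 38.86·2.8919·0.93 = 104.51 kgf·cm

104.5 kgf·cm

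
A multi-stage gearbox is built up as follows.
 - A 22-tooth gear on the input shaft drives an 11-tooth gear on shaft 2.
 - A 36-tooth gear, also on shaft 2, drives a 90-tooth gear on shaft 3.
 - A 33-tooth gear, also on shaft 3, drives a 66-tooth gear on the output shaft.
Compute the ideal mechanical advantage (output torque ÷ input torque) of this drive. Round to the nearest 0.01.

2.50

Each stage contributes driven/driver: gear mesh 11/22 = 0.5, gear mesh 90/36 = 2.5, gear mesh 66/33 = 2.
Overall: 0.5 × 2.5 × 2 = 2.5.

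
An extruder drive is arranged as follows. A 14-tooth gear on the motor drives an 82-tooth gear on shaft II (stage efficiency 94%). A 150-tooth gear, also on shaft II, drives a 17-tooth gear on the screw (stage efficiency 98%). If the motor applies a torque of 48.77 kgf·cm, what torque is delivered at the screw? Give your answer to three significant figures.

After the gear mesh (82/14): 48.77 × 5.8571 × 0.94 = 268.51 kgf·cm
After the gear mesh (17/150): 268.51 × 0.11333 × 0.98 = 29.823 kgf·cm

29.8 kgf·cm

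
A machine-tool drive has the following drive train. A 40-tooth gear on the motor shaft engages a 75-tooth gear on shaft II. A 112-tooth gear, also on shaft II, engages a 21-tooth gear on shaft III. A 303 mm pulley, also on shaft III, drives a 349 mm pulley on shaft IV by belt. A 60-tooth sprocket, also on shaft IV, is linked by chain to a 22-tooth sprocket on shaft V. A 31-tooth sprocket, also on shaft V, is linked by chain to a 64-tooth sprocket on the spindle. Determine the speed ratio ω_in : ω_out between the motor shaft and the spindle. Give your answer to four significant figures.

0.3065

Each stage contributes driven/driver: gear mesh 75/40 = 1.875, gear mesh 21/112 = 0.1875, belt 349/303 = 1.1518, chain 22/60 = 0.36667, chain 64/31 = 2.0645.
Overall: 1.875 × 0.1875 × 1.1518 × 0.36667 × 2.0645 = 0.30653.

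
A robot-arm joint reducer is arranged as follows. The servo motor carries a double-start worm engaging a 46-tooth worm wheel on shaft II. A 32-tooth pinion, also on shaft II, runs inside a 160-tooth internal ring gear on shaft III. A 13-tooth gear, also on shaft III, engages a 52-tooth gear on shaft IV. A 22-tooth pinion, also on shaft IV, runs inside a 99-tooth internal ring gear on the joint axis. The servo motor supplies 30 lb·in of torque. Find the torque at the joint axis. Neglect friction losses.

worm 46/2 = 23 → τ = 30·23 = 690 lb·in
internal gear 160/32 = 5 → τ = 690·5 = 3450 lb·in
gear mesh 52/13 = 4 → τ = 3450·4 = 13800 lb·in
internal gear 99/22 = 4.5 → τ = 13800·4.5 = 62100 lb·in

62100 lb·in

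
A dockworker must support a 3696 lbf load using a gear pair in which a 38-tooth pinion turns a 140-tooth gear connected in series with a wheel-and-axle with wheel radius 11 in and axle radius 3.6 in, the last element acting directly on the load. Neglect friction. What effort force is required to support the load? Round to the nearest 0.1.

328.3 lbf

Gear pair MA = 140/38 = 3.6842.
Wheel-and-axle MA = R/r = 11/3.6 = 3.0556.
Combined ideal MA = 3.6842 × 3.0556 = 11.257.
Effort = load / MA = 3696 / 11.257 = 328.32 lbf.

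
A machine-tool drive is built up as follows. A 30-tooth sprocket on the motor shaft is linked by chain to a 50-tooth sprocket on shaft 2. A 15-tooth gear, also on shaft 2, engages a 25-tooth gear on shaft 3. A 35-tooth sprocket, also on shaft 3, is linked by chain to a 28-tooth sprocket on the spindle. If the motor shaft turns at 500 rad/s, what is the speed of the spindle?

225 rad/s

chain 50/30 = 1.6667 → 500/1.6667 = 300 rad/s
gear mesh 25/15 = 1.6667 → 300/1.6667 = 180 rad/s
chain 28/35 = 0.8 → 180/0.8 = 225 rad/s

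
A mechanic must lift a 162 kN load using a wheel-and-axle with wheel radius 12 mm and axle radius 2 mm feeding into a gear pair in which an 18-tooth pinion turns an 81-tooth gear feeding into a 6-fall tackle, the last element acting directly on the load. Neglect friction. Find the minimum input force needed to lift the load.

1 kN

Wheel-and-axle MA = R/r = 12/2 = 6.
Gear pair MA = 81/18 = 4.5.
Block-and-tackle MA = number of supporting rope parts = 6.
Combined ideal MA = 6 × 4.5 × 6 = 162.
Effort = load / MA = 162 / 162 = 1 kN.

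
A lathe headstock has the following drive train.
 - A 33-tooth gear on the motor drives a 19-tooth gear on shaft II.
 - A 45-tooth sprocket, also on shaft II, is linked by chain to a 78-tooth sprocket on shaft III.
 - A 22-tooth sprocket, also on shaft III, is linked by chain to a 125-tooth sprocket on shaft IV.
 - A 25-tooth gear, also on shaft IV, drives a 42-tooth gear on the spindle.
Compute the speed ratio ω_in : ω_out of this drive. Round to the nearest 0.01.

Each stage contributes driven/driver: gear mesh 19/33 = 0.57576, chain 78/45 = 1.7333, chain 125/22 = 5.6818, gear mesh 42/25 = 1.68.
Overall: 0.57576 × 1.7333 × 5.6818 × 1.68 = 9.5262.

9.53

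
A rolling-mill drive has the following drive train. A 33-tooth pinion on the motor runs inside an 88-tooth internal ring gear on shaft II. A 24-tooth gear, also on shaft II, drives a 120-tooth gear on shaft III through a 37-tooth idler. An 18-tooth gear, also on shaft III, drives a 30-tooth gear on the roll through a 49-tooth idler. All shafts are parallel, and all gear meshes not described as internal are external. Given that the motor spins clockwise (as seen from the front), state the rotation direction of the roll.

the motor → shaft II: internal mesh, same direction → CW.
shaft II → shaft III: driver → idler → driven is 2 external meshes, 2 reversals → CW.
shaft III → the roll: driver → idler → driven is 2 external meshes, 2 reversals → CW.
4 reversals in total — an even number — so the roll turns the same way as the motor.

clockwise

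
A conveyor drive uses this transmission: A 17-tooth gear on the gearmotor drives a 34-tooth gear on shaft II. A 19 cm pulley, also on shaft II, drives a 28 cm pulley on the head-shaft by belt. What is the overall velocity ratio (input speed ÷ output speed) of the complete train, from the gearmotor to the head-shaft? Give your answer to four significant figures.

2.947

Each stage contributes driven/driver: gear mesh 34/17 = 2, belt 28/19 = 1.4737.
Overall: 2 × 1.4737 = 2.9474.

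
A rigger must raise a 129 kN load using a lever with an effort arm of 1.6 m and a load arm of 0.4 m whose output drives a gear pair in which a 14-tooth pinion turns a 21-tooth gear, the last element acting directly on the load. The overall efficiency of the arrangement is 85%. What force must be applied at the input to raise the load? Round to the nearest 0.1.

25.3 kN

Lever MA = effort arm / load arm = 1.6/0.4 = 4.
Gear pair MA = 21/14 = 1.5.
Combined ideal MA = 4 × 1.5 = 6.
Actual MA = 6 × 0.85 = 5.1.
Effort = load / actual MA = 129 / 5.1 = 25.294 kN.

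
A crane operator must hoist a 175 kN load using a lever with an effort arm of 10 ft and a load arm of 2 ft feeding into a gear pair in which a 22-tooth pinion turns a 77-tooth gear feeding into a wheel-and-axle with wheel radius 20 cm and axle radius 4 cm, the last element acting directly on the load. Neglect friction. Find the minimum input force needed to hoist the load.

2 kN

Lever MA = effort arm / load arm = 10/2 = 5.
Gear pair MA = 77/22 = 3.5.
Wheel-and-axle MA = R/r = 20/4 = 5.
Combined ideal MA = 5 × 3.5 × 5 = 87.5.
Effort = load / MA = 175 / 87.5 = 2 kN.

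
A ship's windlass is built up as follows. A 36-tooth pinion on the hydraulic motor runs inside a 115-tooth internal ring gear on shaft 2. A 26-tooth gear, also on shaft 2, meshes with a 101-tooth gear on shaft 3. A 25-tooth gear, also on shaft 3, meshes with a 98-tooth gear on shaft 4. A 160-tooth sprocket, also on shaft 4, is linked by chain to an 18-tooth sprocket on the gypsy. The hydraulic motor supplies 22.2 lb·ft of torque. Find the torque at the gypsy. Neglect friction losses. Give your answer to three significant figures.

After the internal gear (115/36): 22.2 × 3.1944 = 70.917 lb·ft
After the gear mesh (101/26): 70.917 × 3.8846 = 275.48 lb·ft
After the gear mesh (98/25): 275.48 × 3.92 = 1079.9 lb·ft
After the chain (18/160): 1079.9 × 0.1125 = 121.49 lb·ft

121 lb·ft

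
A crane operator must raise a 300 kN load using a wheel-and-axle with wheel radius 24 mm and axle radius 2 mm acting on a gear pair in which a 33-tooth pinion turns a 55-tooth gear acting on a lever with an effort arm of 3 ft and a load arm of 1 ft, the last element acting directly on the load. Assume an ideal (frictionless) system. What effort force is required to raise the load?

5 kN

Wheel-and-axle MA = R/r = 24/2 = 12.
Gear pair MA = 55/33 = 1.6667.
Lever MA = effort arm / load arm = 3/1 = 3.
Combined ideal MA = 12 × 1.6667 × 3 = 60.
Effort = load / MA = 300 / 60 = 5 kN.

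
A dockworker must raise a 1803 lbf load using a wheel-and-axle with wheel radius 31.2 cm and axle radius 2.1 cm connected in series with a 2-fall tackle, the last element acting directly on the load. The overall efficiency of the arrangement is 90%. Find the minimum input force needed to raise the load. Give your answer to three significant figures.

Wheel-and-axle MA = R/r = 31.2/2.1 = 14.857.
Block-and-tackle MA = number of supporting rope parts = 2.
Combined ideal MA = 14.857 × 2 = 29.714.
Actual MA = 29.714 × 0.90 = 26.743.
Effort = load / actual MA = 1803 / 26.743 = 67.42 lbf.

67.4 lbf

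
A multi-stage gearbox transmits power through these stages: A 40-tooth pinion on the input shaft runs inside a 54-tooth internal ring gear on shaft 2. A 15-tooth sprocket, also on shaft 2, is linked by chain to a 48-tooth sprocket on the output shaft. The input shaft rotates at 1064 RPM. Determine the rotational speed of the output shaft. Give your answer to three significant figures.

246 RPM

the input shaft → shaft 2 (internal gear, 54/40): 1064 ÷ 1.35 = 788.15 RPM
shaft 2 → the output shaft (chain, 48/15): 788.15 ÷ 3.2 = 246.3 RPM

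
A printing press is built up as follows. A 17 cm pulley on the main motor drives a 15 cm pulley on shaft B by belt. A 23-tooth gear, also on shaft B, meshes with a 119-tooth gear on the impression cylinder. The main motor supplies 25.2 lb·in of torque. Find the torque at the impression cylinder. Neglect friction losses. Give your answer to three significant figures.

115 lb·in

belt 15/17 = 0.88235 → τ = 25.2·0.88235 = 22.235 lb·in
gear mesh 119/23 = 5.1739 → τ = 22.235·5.1739 = 115.04 lb·in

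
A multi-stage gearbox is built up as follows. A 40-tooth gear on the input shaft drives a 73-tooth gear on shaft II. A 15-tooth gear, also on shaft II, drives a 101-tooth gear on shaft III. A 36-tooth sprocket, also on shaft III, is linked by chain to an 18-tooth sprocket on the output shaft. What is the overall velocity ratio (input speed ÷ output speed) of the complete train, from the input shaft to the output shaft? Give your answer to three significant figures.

6.14

Each stage contributes driven/driver: gear mesh 73/40 = 1.825, gear mesh 101/15 = 6.7333, chain 18/36 = 0.5.
Overall: 1.825 × 6.7333 × 0.5 = 6.1442.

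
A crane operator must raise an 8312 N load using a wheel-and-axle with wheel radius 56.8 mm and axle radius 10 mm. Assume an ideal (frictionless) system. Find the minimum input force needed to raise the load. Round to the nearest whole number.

1463 N

Wheel-and-axle MA = R/r = 56.8/10 = 5.68.
Effort = load / MA = 8312 / 5.68 = 1463.4 N.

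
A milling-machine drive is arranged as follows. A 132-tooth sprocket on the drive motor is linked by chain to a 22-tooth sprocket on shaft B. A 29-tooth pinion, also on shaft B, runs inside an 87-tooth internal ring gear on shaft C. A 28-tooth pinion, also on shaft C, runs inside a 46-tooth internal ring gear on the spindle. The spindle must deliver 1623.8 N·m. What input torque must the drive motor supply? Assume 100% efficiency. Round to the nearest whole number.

1977 N·m

Overall ratio R = 0.16667 × 3 × 1.6429 = 0.82143.
Input torque = output torque / R = 1623.8 / 0.82143 = 1976.8 N·m.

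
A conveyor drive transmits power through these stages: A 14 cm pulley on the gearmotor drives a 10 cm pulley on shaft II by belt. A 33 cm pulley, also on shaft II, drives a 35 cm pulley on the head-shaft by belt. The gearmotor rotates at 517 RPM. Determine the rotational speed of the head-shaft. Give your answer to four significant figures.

belt 10/14 = 0.71429 → 517/0.71429 = 723.8 RPM
belt 35/33 = 1.0606 → 723.8/1.0606 = 682.44 RPM

682.4 RPM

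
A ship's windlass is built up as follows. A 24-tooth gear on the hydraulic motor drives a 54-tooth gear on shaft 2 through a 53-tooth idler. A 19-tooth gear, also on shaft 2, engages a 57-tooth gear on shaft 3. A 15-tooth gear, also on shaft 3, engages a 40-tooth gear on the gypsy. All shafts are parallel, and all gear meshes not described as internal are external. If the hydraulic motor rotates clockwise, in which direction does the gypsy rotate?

clockwise

the hydraulic motor → shaft 2: driver → idler → driven is 2 external meshes, 2 reversals → CW.
shaft 2 → shaft 3: external mesh, 1 reversal → CCW.
shaft 3 → the gypsy: external mesh, 1 reversal → CW.
4 reversals in total — an even number — so the gypsy turns the same way as the hydraulic motor.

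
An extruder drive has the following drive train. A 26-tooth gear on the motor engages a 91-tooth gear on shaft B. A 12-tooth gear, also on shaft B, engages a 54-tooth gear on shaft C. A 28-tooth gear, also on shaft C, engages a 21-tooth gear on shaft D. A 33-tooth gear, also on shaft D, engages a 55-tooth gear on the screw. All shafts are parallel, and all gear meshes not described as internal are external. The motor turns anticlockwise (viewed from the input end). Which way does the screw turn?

anticlockwise

the motor → shaft B: external mesh, 1 reversal → CW.
shaft B → shaft C: external mesh, 1 reversal → CCW.
shaft C → shaft D: external mesh, 1 reversal → CW.
shaft D → the screw: external mesh, 1 reversal → CCW.
4 reversals in total — an even number — so the screw turns the same way as the motor.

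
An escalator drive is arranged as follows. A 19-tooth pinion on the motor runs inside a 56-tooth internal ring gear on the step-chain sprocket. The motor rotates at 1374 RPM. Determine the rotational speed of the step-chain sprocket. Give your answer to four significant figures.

466.2 RPM

internal gear 56/19 = 2.9474 → 1374/2.9474 = 466.18 RPM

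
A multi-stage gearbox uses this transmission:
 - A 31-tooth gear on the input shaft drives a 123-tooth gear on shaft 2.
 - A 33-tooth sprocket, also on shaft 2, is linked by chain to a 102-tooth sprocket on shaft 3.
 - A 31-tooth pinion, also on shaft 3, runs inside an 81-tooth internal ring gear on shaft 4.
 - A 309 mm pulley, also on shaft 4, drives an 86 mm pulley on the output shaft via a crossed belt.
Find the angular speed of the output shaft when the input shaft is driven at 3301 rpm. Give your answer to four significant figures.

370.1 rpm

Gear mesh: ratio = 123/31 = 3.9677, so shaft 2 turns at 3301 / 3.9677 = 831.96 rpm.
Chain: ratio = 102/33 = 3.0909, so shaft 3 turns at 831.96 / 3.0909 = 269.16 rpm.
Internal gear: ratio = 81/31 = 2.6129, so shaft 4 turns at 269.16 / 2.6129 = 103.01 rpm.
Belt: ratio = 86/309 = 0.27832, so the output shaft turns at 103.01 / 0.27832 = 370.13 rpm.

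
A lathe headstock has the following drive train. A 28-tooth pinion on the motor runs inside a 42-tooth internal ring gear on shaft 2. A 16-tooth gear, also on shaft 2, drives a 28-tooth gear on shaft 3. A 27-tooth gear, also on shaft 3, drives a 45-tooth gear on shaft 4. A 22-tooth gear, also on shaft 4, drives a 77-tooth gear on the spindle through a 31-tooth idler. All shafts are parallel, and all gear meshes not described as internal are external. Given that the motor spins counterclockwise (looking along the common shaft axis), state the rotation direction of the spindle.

counterclockwise

the motor → shaft 2: internal mesh, same direction → CCW.
shaft 2 → shaft 3: external mesh, 1 reversal → CW.
shaft 3 → shaft 4: external mesh, 1 reversal → CCW.
shaft 4 → the spindle: driver → idler → driven is 2 external meshes, 2 reversals → CCW.
4 reversals in total — an even number — so the spindle turns the same way as the motor.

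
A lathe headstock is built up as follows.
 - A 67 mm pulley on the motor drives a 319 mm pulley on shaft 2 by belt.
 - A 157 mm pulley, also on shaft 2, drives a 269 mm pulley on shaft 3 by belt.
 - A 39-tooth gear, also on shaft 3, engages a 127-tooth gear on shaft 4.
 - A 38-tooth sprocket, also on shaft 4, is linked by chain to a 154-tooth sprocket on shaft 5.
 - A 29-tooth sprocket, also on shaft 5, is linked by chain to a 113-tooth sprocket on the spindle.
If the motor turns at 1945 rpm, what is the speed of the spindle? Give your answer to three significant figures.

4.64 rpm

the motor → shaft 2 (belt, 319/67): 1945 ÷ 4.7612 = 408.51 rpm
shaft 2 → shaft 3 (belt, 269/157): 408.51 ÷ 1.7134 = 238.42 rpm
shaft 3 → shaft 4 (gear mesh, 127/39): 238.42 ÷ 3.2564 = 73.217 rpm
shaft 4 → shaft 5 (chain, 154/38): 73.217 ÷ 4.0526 = 18.067 rpm
shaft 5 → the spindle (chain, 113/29): 18.067 ÷ 3.8966 = 4.6365 rpm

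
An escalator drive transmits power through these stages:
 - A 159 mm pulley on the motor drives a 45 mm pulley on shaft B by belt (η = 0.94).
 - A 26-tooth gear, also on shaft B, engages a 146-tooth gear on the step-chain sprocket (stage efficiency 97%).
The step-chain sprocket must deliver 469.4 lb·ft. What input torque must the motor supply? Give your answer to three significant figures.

324 lb·ft

Overall ratio R = 0.28302 × 5.6154 = 1.5893; overall efficiency η = 0.94 × 0.97 = 0.9118.
Input torque = output torque / (R × η) = 469.4 / (1.5893 × 0.9118) = 323.93 lb·ft.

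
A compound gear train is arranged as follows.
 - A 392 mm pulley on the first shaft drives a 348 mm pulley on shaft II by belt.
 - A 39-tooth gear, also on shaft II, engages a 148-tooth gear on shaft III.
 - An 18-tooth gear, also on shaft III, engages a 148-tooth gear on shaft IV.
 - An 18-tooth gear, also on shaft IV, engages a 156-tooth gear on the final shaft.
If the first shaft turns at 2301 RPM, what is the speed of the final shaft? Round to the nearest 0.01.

9.58 RPM

belt 348/392 = 0.88776 → 2301/0.88776 = 2591.9 RPM
gear mesh 148/39 = 3.7949 → 2591.9/3.7949 = 683.01 RPM
gear mesh 148/18 = 8.2222 → 683.01/8.2222 = 83.069 RPM
gear mesh 156/18 = 8.6667 → 83.069/8.6667 = 9.5848 RPM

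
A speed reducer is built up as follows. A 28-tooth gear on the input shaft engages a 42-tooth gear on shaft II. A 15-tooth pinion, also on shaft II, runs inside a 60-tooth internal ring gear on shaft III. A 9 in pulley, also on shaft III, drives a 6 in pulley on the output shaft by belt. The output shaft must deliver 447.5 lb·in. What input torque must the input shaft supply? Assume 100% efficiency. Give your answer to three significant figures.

Overall ratio R = 1.5 × 4 × 0.66667 = 4.
Input torque = output torque / R = 447.5 / 4 = 111.88 lb·in.

112 lb·in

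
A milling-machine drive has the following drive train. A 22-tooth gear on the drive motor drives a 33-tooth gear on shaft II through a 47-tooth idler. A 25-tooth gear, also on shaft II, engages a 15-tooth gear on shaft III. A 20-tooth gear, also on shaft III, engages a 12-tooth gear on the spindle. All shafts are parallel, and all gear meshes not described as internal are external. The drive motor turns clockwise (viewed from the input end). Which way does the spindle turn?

the drive motor → shaft II: driver → idler → driven is 2 external meshes, 2 reversals → CW.
shaft II → shaft III: external mesh, 1 reversal → CCW.
shaft III → the spindle: external mesh, 1 reversal → CW.
4 reversals in total — an even number — so the spindle turns the same way as the drive motor.

clockwise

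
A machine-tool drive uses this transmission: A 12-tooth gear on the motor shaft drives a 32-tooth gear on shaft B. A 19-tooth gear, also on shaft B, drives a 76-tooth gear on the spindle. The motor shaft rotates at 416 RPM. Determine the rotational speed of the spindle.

39 RPM

gear mesh 32/12 = 2.6667 → 416/2.6667 = 156 RPM
gear mesh 76/19 = 4 → 156/4 = 39 RPM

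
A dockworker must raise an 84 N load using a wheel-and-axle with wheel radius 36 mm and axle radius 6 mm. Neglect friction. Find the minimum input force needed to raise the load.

14 N

Wheel-and-axle MA = R/r = 36/6 = 6.
Effort = load / MA = 84 / 6 = 14 N.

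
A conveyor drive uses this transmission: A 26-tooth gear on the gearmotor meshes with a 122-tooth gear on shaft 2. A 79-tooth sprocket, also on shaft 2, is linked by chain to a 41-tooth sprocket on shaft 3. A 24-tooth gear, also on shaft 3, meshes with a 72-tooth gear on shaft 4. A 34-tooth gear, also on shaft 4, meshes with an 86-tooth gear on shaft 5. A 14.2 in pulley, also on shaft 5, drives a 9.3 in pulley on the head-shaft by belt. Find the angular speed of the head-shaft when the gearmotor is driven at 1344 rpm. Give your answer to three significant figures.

Gear mesh: ratio = 122/26 = 4.6923, so shaft 2 turns at 1344 / 4.6923 = 286.43 rpm.
Chain: ratio = 41/79 = 0.51899, so shaft 3 turns at 286.43 / 0.51899 = 551.89 rpm.
Gear mesh: ratio = 72/24 = 3, so shaft 4 turns at 551.89 / 3 = 183.96 rpm.
Gear mesh: ratio = 86/34 = 2.5294, so shaft 5 turns at 183.96 / 2.5294 = 72.73 rpm.
Belt: ratio = 9.3/14.2 = 0.65493, so the head-shaft turns at 72.73 / 0.65493 = 111.05 rpm.

111 rpm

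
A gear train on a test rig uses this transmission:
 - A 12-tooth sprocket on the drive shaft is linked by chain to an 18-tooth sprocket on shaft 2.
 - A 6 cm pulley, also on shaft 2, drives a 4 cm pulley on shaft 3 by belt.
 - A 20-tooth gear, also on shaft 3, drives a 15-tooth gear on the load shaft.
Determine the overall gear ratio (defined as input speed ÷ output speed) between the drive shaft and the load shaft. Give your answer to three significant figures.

Each stage contributes driven/driver: chain 18/12 = 1.5, belt 4/6 = 0.66667, gear mesh 15/20 = 0.75.
Overall: 1.5 × 0.66667 × 0.75 = 0.75.

0.750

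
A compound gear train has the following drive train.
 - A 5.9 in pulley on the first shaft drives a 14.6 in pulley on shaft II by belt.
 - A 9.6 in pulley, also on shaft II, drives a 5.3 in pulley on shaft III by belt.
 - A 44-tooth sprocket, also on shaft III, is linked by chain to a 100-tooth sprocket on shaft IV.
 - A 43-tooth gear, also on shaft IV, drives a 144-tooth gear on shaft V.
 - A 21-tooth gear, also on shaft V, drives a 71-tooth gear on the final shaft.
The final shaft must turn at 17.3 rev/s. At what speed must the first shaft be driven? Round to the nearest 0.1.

Overall ratio R = 2.4746 × 0.55208 × 2.2727 × 3.3488 × 3.381 = 35.155.
Required input speed = output speed × R = 17.3 × 35.155 = 608.18 rev/s.

608.2 rev/s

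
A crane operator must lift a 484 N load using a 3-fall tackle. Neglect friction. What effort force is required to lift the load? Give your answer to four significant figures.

Block-and-tackle MA = number of supporting rope parts = 3.
Effort = load / MA = 484 / 3 = 161.33 N.

161.3 N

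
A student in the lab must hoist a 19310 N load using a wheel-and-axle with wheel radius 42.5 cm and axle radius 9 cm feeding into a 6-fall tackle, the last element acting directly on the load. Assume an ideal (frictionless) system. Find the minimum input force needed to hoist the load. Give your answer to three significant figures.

Wheel-and-axle MA = R/r = 42.5/9 = 4.7222.
Block-and-tackle MA = number of supporting rope parts = 6.
Combined ideal MA = 4.7222 × 6 = 28.333.
Effort = load / MA = 19310 / 28.333 = 681.53 N.

682 N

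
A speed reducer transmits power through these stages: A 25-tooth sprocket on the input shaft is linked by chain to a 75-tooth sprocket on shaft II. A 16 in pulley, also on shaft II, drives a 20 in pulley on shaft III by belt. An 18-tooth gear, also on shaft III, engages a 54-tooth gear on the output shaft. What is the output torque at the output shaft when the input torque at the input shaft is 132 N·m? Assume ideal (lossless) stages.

Chain: ratio = 75/25 = 3; torque at shaft II = 132 × 3 = 396 N·m.
Belt: ratio = 20/16 = 1.25; torque at shaft III = 396 × 1.25 = 495 N·m.
Gear mesh: ratio = 54/18 = 3; torque at the output shaft = 495 × 3 = 1485 N·m.

1485 N·m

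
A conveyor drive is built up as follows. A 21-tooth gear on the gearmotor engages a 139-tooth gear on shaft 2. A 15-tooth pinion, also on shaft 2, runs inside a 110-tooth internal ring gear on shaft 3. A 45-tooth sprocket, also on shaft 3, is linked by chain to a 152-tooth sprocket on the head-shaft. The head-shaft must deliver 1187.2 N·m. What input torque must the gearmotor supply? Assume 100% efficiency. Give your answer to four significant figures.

Overall ratio R = 6.619 × 7.3333 × 3.3778 = 163.96.
Input torque = output torque / R = 1187.2 / 163.96 = 7.241 N·m.

7.241 N·m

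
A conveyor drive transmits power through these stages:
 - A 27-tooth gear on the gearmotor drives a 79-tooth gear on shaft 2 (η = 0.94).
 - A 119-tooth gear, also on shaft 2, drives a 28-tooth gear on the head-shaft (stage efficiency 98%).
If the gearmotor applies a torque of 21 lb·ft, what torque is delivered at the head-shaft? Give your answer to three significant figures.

gear mesh 79/27 = 2.9259 → τ = 21·2.9259·0.94 = 57.758 lb·ft
gear mesh 28/119 = 0.23529 → τ = 57.758·0.23529·0.98 = 13.318 lb·ft

13.3 lb·ft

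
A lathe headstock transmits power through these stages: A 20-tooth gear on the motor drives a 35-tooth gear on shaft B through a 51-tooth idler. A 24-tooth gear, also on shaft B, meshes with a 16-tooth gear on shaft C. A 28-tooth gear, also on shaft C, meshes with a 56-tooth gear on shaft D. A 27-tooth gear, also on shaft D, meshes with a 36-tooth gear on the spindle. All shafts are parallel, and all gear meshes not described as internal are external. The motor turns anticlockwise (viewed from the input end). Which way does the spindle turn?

clockwise

the motor → shaft B: driver → idler → driven is 2 external meshes, 2 reversals → CCW.
shaft B → shaft C: external mesh, 1 reversal → CW.
shaft C → shaft D: external mesh, 1 reversal → CCW.
shaft D → the spindle: external mesh, 1 reversal → CW.
5 reversals in total — an odd number — so the spindle turns opposite to the motor.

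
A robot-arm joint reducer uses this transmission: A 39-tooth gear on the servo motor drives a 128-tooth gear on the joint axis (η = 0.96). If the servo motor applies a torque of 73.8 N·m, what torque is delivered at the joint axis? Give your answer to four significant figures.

232.5 N·m

After the gear mesh (128/39): 73.8 × 3.2821 × 0.96 = 232.53 N·m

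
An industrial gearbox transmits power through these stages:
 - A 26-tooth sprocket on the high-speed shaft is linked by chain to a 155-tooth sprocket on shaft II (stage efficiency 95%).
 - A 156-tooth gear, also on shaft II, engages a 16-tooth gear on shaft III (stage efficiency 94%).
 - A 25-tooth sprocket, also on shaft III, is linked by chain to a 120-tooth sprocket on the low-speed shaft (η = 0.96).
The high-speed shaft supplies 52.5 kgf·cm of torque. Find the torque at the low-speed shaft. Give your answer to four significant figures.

chain 155/26 = 5.9615 → τ = 52.5·5.9615·0.95 = 297.33 kgf·cm
gear mesh 16/156 = 0.10256 → τ = 297.33·0.10256·0.94 = 28.666 kgf·cm
chain 120/25 = 4.8 → τ = 28.666·4.8·0.96 = 132.09 kgf·cm

132.1 kgf·cm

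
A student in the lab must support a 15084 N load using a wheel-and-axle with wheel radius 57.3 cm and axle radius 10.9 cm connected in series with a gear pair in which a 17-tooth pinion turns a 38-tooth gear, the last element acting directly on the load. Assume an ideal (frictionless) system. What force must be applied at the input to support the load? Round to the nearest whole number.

Wheel-and-axle MA = R/r = 57.3/10.9 = 5.2569.
Gear pair MA = 38/17 = 2.2353.
Combined ideal MA = 5.2569 × 2.2353 = 11.751.
Effort = load / MA = 15084 / 11.751 = 1283.7 N.

1284 N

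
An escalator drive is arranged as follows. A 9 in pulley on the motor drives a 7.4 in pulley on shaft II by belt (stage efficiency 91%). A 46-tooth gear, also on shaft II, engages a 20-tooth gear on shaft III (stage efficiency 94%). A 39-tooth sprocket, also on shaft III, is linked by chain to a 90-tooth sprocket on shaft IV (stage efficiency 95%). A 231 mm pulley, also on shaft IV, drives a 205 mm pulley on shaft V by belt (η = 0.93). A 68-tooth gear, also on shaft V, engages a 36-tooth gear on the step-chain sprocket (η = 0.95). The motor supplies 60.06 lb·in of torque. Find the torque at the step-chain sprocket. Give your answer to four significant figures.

belt 7.4/9 = 0.82222 → τ = 60.06·0.82222·0.91 = 44.938 lb·in
gear mesh 20/46 = 0.43478 → τ = 44.938·0.43478·0.94 = 18.366 lb·in
chain 90/39 = 2.3077 → τ = 18.366·2.3077·0.95 = 40.264 lb·in
belt 205/231 = 0.88745 → τ = 40.264·0.88745·0.93 = 33.231 lb·in
gear mesh 36/68 = 0.52941 → τ = 33.231·0.52941·0.95 = 16.713 lb·in

16.71 lb·in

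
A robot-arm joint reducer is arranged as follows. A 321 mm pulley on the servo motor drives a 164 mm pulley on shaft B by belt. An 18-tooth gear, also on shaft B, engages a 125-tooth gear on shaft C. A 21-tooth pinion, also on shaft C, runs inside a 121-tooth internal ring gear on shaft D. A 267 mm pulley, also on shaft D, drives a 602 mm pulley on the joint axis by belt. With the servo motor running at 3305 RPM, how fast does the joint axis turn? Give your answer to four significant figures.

Belt: ratio = 164/321 = 0.5109, so shaft B turns at 3305 / 0.5109 = 6468.9 RPM.
Gear mesh: ratio = 125/18 = 6.9444, so shaft C turns at 6468.9 / 6.9444 = 931.53 RPM.
Internal gear: ratio = 121/21 = 5.7619, so shaft D turns at 931.53 / 5.7619 = 161.67 RPM.
Belt: ratio = 602/267 = 2.2547, so the joint axis turns at 161.67 / 2.2547 = 71.704 RPM.

71.70 RPM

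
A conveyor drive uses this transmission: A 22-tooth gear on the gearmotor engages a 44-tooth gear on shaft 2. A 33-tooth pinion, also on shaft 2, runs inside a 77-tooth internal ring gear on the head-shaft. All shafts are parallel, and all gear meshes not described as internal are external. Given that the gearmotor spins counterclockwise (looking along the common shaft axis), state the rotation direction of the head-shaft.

the gearmotor → shaft 2: external mesh, 1 reversal → CW.
shaft 2 → the head-shaft: internal mesh, same direction → CW.
1 reversal in total — an odd number — so the head-shaft turns opposite to the gearmotor.

clockwise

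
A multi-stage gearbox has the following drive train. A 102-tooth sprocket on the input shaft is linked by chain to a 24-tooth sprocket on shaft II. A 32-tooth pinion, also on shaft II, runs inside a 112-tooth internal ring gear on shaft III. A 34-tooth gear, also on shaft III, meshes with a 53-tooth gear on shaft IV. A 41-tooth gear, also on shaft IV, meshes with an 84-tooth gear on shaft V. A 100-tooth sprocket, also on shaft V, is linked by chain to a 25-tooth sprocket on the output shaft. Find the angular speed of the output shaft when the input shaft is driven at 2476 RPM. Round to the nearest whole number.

the input shaft → shaft II (chain, 24/102): 2476 ÷ 0.23529 = 10523 RPM
shaft II → shaft III (internal gear, 112/32): 10523 ÷ 3.5 = 3006.6 RPM
shaft III → shaft IV (gear mesh, 53/34): 3006.6 ÷ 1.5588 = 1928.7 RPM
shaft IV → shaft V (gear mesh, 84/41): 1928.7 ÷ 2.0488 = 941.41 RPM
shaft V → the output shaft (chain, 25/100): 941.41 ÷ 0.25 = 3765.6 RPM

3766 RPM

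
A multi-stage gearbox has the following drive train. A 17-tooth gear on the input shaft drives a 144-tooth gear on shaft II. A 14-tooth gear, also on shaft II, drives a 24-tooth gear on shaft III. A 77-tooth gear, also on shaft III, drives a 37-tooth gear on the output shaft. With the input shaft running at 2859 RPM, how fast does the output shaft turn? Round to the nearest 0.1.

409.7 RPM

gear mesh 144/17 = 8.4706 → 2859/8.4706 = 337.52 RPM
gear mesh 24/14 = 1.7143 → 337.52/1.7143 = 196.89 RPM
gear mesh 37/77 = 0.48052 → 196.89/0.48052 = 409.74 RPM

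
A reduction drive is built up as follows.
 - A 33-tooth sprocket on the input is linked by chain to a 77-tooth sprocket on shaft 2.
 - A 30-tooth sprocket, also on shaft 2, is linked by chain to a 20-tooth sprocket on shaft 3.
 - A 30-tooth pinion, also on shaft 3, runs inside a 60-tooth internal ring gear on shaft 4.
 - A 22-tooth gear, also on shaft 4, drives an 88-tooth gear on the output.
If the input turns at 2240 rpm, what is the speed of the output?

180 rpm

the input → shaft 2 (chain, 77/33): 2240 ÷ 2.3333 = 960 rpm
shaft 2 → shaft 3 (chain, 20/30): 960 ÷ 0.66667 = 1440 rpm
shaft 3 → shaft 4 (internal gear, 60/30): 1440 ÷ 2 = 720 rpm
shaft 4 → the output (gear mesh, 88/22): 720 ÷ 4 = 180 rpm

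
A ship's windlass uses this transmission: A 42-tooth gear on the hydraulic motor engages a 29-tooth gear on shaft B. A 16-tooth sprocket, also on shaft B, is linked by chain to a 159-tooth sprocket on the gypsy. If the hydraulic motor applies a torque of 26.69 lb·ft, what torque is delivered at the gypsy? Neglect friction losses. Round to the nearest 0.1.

183.1 lb·ft

gear mesh 29/42 = 0.69048 → τ = 26.69·0.69048 = 18.429 lb·ft
chain 159/16 = 9.9375 → τ = 18.429·9.9375 = 183.14 lb·ft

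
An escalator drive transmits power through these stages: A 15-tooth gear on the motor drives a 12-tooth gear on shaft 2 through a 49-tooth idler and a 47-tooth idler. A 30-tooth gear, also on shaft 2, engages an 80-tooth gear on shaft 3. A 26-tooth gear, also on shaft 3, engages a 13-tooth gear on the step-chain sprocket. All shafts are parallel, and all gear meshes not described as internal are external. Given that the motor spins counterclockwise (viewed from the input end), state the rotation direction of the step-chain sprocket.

the motor → shaft 2: driver → idler → idler → driven is 3 external meshes, 3 reversals → CW.
shaft 2 → shaft 3: external mesh, 1 reversal → CCW.
shaft 3 → the step-chain sprocket: external mesh, 1 reversal → CW.
5 reversals in total — an odd number — so the step-chain sprocket turns opposite to the motor.

clockwise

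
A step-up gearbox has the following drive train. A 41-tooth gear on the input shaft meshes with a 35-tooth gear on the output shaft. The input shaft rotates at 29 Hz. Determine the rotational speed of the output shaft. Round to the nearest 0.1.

gear mesh 35/41 = 0.85366 → 29/0.85366 = 33.971 Hz

34.0 Hz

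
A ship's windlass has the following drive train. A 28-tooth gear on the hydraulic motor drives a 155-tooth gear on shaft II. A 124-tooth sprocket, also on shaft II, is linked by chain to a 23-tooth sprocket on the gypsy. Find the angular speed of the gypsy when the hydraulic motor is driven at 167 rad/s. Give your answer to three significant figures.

163 rad/s

the hydraulic motor → shaft II (gear mesh, 155/28): 167 ÷ 5.5357 = 30.168 rad/s
shaft II → the gypsy (chain, 23/124): 30.168 ÷ 0.18548 = 162.64 rad/s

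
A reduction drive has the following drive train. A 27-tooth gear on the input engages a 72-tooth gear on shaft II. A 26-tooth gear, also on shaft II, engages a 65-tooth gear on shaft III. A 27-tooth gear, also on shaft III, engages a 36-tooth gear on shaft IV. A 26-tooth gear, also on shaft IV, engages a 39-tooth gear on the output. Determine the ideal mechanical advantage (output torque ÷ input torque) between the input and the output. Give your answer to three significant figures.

Each stage contributes driven/driver: gear mesh 72/27 = 2.6667, gear mesh 65/26 = 2.5, gear mesh 36/27 = 1.3333, gear mesh 39/26 = 1.5.
Overall: 2.6667 × 2.5 × 1.3333 × 1.5 = 13.333.

13.3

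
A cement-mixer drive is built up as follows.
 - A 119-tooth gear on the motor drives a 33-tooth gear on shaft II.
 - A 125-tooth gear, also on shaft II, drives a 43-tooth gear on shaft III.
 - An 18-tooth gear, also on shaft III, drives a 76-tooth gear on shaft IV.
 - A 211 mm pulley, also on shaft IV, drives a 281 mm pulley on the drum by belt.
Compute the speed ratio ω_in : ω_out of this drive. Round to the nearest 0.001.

Each stage contributes driven/driver: gear mesh 33/119 = 0.27731, gear mesh 43/125 = 0.344, gear mesh 76/18 = 4.2222, belt 281/211 = 1.3318.
Overall: 0.27731 × 0.344 × 4.2222 × 1.3318 = 0.5364.

0.536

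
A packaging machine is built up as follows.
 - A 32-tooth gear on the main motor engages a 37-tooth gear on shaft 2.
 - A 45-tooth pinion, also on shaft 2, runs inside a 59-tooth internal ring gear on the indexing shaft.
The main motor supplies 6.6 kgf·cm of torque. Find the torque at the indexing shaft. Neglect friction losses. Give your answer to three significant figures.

Gear mesh: ratio = 37/32 = 1.1562; torque at shaft 2 = 6.6 × 1.1562 = 7.6312 kgf·cm.
Internal gear: ratio = 59/45 = 1.3111; torque at the indexing shaft = 7.6312 × 1.3111 = 10.005 kgf·cm.

10.0 kgf·cm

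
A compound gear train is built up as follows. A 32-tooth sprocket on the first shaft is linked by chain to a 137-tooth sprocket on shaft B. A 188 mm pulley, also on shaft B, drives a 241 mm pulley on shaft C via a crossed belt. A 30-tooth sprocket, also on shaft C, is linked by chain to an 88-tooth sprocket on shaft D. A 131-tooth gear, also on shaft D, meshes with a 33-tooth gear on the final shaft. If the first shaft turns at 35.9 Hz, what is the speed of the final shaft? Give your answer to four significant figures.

8.852 Hz

the first shaft → shaft B (chain, 137/32): 35.9 ÷ 4.2812 = 8.3854 Hz
shaft B → shaft C (belt, 241/188): 8.3854 ÷ 1.2819 = 6.5413 Hz
shaft C → shaft D (chain, 88/30): 6.5413 ÷ 2.9333 = 2.23 Hz
shaft D → the final shaft (gear mesh, 33/131): 2.23 ÷ 0.25191 = 8.8524 Hz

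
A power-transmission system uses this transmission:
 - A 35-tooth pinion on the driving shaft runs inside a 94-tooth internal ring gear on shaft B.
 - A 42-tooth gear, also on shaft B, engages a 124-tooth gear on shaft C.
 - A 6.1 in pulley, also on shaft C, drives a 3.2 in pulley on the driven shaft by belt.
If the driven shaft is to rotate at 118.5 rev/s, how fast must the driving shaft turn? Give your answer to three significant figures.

493 rev/s

Overall ratio R = 2.6857 × 2.9524 × 0.52459 = 4.1596.
Required input speed = output speed × R = 118.5 × 4.1596 = 492.91 rev/s.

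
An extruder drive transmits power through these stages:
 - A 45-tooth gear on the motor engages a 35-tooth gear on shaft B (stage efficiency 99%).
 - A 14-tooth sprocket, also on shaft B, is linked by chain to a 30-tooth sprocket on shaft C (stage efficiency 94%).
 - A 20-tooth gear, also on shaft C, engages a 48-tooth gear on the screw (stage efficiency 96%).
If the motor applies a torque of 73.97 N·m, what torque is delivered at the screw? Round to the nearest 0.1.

264.3 N·m

After the gear mesh (35/45): 73.97 × 0.77778 × 0.99 = 56.957 N·m
After the chain (30/14): 56.957 × 2.1429 × 0.94 = 114.73 N·m
After the gear mesh (48/20): 114.73 × 2.4 × 0.96 = 264.33 N·m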